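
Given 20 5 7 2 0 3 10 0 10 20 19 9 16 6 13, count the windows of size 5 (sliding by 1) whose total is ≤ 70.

[20, 5, 7, 2, 0] → sum 34  ≤ 70 ✓
[5, 7, 2, 0, 3] → sum 17  ≤ 70 ✓
[7, 2, 0, 3, 10] → sum 22  ≤ 70 ✓
[2, 0, 3, 10, 0] → sum 15  ≤ 70 ✓
[0, 3, 10, 0, 10] → sum 23  ≤ 70 ✓
[3, 10, 0, 10, 20] → sum 43  ≤ 70 ✓
[10, 0, 10, 20, 19] → sum 59  ≤ 70 ✓
[0, 10, 20, 19, 9] → sum 58  ≤ 70 ✓
[10, 20, 19, 9, 16] → sum 74
[20, 19, 9, 16, 6] → sum 70  ≤ 70 ✓
[19, 9, 16, 6, 13] → sum 63  ≤ 70 ✓
10 windows satisfy the condition.

10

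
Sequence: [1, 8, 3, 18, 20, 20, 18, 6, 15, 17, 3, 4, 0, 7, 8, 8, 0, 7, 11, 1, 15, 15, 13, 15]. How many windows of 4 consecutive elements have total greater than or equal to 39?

11

1 8 3 18 → sum 30
8 3 18 20 → sum 49  ≥ 39 ✓
3 18 20 20 → sum 61  ≥ 39 ✓
18 20 20 18 → sum 76  ≥ 39 ✓
20 20 18 6 → sum 64  ≥ 39 ✓
20 18 6 15 → sum 59  ≥ 39 ✓
18 6 15 17 → sum 56  ≥ 39 ✓
6 15 17 3 → sum 41  ≥ 39 ✓
15 17 3 4 → sum 39  ≥ 39 ✓
17 3 4 0 → sum 24
3 4 0 7 → sum 14
4 0 7 8 → sum 19
0 7 8 8 → sum 23
7 8 8 0 → sum 23
8 8 0 7 → sum 23
8 0 7 11 → sum 26
0 7 11 1 → sum 19
7 11 1 15 → sum 34
11 1 15 15 → sum 42  ≥ 39 ✓
1 15 15 13 → sum 44  ≥ 39 ✓
15 15 13 15 → sum 58  ≥ 39 ✓
11 windows satisfy the condition.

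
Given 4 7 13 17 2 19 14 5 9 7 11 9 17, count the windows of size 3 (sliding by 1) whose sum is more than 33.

(4, 7, 13) → sum 24
(7, 13, 17) → sum 37  > 33 ✓
(13, 17, 2) → sum 32
(17, 2, 19) → sum 38  > 33 ✓
(2, 19, 14) → sum 35  > 33 ✓
(19, 14, 5) → sum 38  > 33 ✓
(14, 5, 9) → sum 28
(5, 9, 7) → sum 21
(9, 7, 11) → sum 27
(7, 11, 9) → sum 27
(11, 9, 17) → sum 37  > 33 ✓
5 windows satisfy the condition.

5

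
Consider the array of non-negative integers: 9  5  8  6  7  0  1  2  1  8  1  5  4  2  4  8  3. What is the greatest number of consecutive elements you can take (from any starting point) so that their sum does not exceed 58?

→ 9: sum 9, len 1
→ 5: sum 14, len 2
→ 8: sum 22, len 3
→ 6: sum 28, len 4
→ 7: sum 35, len 5
→ 0: sum 35, len 6
→ 1: sum 36, len 7
→ 2: sum 38, len 8
→ 1: sum 39, len 9
→ 8: sum 47, len 10
→ 1: sum 48, len 11
→ 5: sum 53, len 12
→ 4: sum 57, len 13
→ 2 (dropped 9): sum 50, len 13
→ 4: sum 54, len 14
→ 8 (dropped 5): sum 57, len 14
→ 3 (dropped 8): sum 52, len 14
Longest length seen: 14.

14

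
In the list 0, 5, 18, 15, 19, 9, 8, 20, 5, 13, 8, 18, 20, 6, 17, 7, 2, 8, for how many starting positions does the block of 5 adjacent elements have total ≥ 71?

1

(0, 5, 18, 15, 19) → sum 57
(5, 18, 15, 19, 9) → sum 66
(18, 15, 19, 9, 8) → sum 69
(15, 19, 9, 8, 20) → sum 71  ≥ 71 ✓
(19, 9, 8, 20, 5) → sum 61
(9, 8, 20, 5, 13) → sum 55
(8, 20, 5, 13, 8) → sum 54
(20, 5, 13, 8, 18) → sum 64
(5, 13, 8, 18, 20) → sum 64
(13, 8, 18, 20, 6) → sum 65
(8, 18, 20, 6, 17) → sum 69
(18, 20, 6, 17, 7) → sum 68
(20, 6, 17, 7, 2) → sum 52
(6, 17, 7, 2, 8) → sum 40
1 window satisfy the condition.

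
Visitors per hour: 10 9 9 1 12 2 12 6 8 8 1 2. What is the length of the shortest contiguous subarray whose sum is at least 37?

5

add 10: running sum 10 < 37
add 9: running sum 19 < 37
add 9: running sum 28 < 37
add 1: running sum 29 < 37
end 4: [10, 9, 9, 1, 12] sum 41, len 5
end 5: [10, 9, 9, 1, 12, 2] sum 43, len 6
end 6: [9, 9, 1, 12, 2, 12] sum 45, len 6
end 7: [9, 1, 12, 2, 12, 6] sum 42, len 6
end 8: [12, 2, 12, 6, 8] sum 40, len 5
end 9: [12, 2, 12, 6, 8, 8] sum 48, len 6
end 10: [2, 12, 6, 8, 8, 1] sum 37, len 6
end 11: [12, 6, 8, 8, 1, 2] sum 37, len 6
Shortest qualifying length: 5.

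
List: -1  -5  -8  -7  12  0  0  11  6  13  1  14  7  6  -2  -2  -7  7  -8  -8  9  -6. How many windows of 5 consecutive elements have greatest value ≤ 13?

13

[-1, -5, -8, -7, 12] → max 12  ≤ 13 ✓
[-5, -8, -7, 12, 0] → max 12  ≤ 13 ✓
[-8, -7, 12, 0, 0] → max 12  ≤ 13 ✓
[-7, 12, 0, 0, 11] → max 12  ≤ 13 ✓
[12, 0, 0, 11, 6] → max 12  ≤ 13 ✓
[0, 0, 11, 6, 13] → max 13  ≤ 13 ✓
[0, 11, 6, 13, 1] → max 13  ≤ 13 ✓
[11, 6, 13, 1, 14] → max 14
[6, 13, 1, 14, 7] → max 14
[13, 1, 14, 7, 6] → max 14
[1, 14, 7, 6, -2] → max 14
[14, 7, 6, -2, -2] → max 14
[7, 6, -2, -2, -7] → max 7  ≤ 13 ✓
[6, -2, -2, -7, 7] → max 7  ≤ 13 ✓
[-2, -2, -7, 7, -8] → max 7  ≤ 13 ✓
[-2, -7, 7, -8, -8] → max 7  ≤ 13 ✓
[-7, 7, -8, -8, 9] → max 9  ≤ 13 ✓
[7, -8, -8, 9, -6] → max 9  ≤ 13 ✓
13 windows satisfy the condition.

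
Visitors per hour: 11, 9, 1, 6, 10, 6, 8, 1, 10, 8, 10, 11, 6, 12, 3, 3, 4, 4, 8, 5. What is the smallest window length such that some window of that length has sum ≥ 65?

8

Extend right; whenever the sum reaches 65, record the length and shrink from the left:
add 11: running sum 11 < 65
add 9: running sum 20 < 65
add 1: running sum 21 < 65
add 6: running sum 27 < 65
add 10: running sum 37 < 65
add 6: running sum 43 < 65
add 8: running sum 51 < 65
add 1: running sum 52 < 65
add 10: running sum 62 < 65
add 8: shortest ending here [11, 9, 1, 6, 10, 6, 8, 1, 10, 8] sum 70, len 10
add 10: shortest ending here [9, 1, 6, 10, 6, 8, 1, 10, 8, 10] sum 69, len 10
add 11: shortest ending here [6, 10, 6, 8, 1, 10, 8, 10, 11] sum 70, len 9
add 6: shortest ending here [10, 6, 8, 1, 10, 8, 10, 11, 6] sum 70, len 9
add 12: shortest ending here [8, 1, 10, 8, 10, 11, 6, 12] sum 66, len 8
add 3: shortest ending here [8, 1, 10, 8, 10, 11, 6, 12, 3] sum 69, len 9
add 3: shortest ending here [8, 1, 10, 8, 10, 11, 6, 12, 3, 3] sum 72, len 10
add 4: shortest ending here [10, 8, 10, 11, 6, 12, 3, 3, 4] sum 67, len 9
add 4: shortest ending here [10, 8, 10, 11, 6, 12, 3, 3, 4, 4] sum 71, len 10
add 8: shortest ending here [8, 10, 11, 6, 12, 3, 3, 4, 4, 8] sum 69, len 10
add 5: shortest ending here [10, 11, 6, 12, 3, 3, 4, 4, 8, 5] sum 66, len 10
Shortest qualifying length: 8.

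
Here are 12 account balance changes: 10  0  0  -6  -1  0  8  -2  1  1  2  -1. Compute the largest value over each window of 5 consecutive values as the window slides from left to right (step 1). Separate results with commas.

Sliding a size-5 window across the 12 values:
(10, 0, 0, -6, -1) → max 10
(0, 0, -6, -1, 0) → max 0
(0, -6, -1, 0, 8) → max 8
(-6, -1, 0, 8, -2) → max 8
(-1, 0, 8, -2, 1) → max 8
(0, 8, -2, 1, 1) → max 8
(8, -2, 1, 1, 2) → max 8
(-2, 1, 1, 2, -1) → max 2

10, 0, 8, 8, 8, 8, 8, 2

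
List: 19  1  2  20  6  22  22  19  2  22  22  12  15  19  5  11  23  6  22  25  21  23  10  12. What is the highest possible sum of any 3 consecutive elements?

69

Window sums for each of the 22 positions:
19 1 2 → sum 22
1 2 20 → sum 23
2 20 6 → sum 28
20 6 22 → sum 48
6 22 22 → sum 50
22 22 19 → sum 63
22 19 2 → sum 43
19 2 22 → sum 43
2 22 22 → sum 46
22 22 12 → sum 56
22 12 15 → sum 49
12 15 19 → sum 46
15 19 5 → sum 39
19 5 11 → sum 35
5 11 23 → sum 39
11 23 6 → sum 40
23 6 22 → sum 51
6 22 25 → sum 53
22 25 21 → sum 68
25 21 23 → sum 69
21 23 10 → sum 54
23 10 12 → sum 45
Highest of these is 69.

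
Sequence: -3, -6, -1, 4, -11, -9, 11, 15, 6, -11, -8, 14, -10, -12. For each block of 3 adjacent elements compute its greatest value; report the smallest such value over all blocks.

Window maxs for each of the 12 positions:
-3 -6 -1 → max -1
-6 -1 4 → max 4
-1 4 -11 → max 4
4 -11 -9 → max 4
-11 -9 11 → max 11
-9 11 15 → max 15
11 15 6 → max 15
15 6 -11 → max 15
6 -11 -8 → max 6
-11 -8 14 → max 14
-8 14 -10 → max 14
14 -10 -12 → max 14
Smallest of these is -1.

-1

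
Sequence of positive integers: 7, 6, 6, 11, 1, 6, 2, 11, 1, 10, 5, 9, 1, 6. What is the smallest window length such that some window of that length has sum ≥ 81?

14

add 7: running sum 7 < 81
add 6: running sum 13 < 81
add 6: running sum 19 < 81
add 11: running sum 30 < 81
add 1: running sum 31 < 81
add 6: running sum 37 < 81
add 2: running sum 39 < 81
add 11: running sum 50 < 81
add 1: running sum 51 < 81
add 10: running sum 61 < 81
add 5: running sum 66 < 81
add 9: running sum 75 < 81
add 1: running sum 76 < 81
end 13: [7, 6, 6, 11, 1, 6, 2, 11, 1, 10, 5, 9, 1, 6] sum 82, len 14
Shortest qualifying length: 14.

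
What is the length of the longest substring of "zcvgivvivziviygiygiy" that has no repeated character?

5

[z] len 1
[z, c] len 2
[z, c, v] len 3
[z, c, v, g] len 4
[z, c, v, g, i] len 5
[g, i, v] len 3
[v] len 1
[v, i] len 2
[i, v] len 2
[i, v, z] len 3
[v, z, i] len 3
[z, i, v] len 3
[v, i] len 2
[v, i, y] len 3
[v, i, y, g] len 4
[y, g, i] len 3
[g, i, y] len 3
[i, y, g] len 3
[y, g, i] len 3
[g, i, y] len 3
Longest all-distinct length: 5.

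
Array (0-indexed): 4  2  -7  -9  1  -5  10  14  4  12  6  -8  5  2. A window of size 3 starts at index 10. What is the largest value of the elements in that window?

Elements at indices 10..12: 6, -8, 5
max(6, -8, 5) = 6

6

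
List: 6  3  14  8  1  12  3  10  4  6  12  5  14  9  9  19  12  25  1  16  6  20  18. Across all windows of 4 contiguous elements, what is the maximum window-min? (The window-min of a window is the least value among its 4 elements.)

Each size-4 window and its min:
6 3 14 8 → min 3
3 14 8 1 → min 1
14 8 1 12 → min 1
8 1 12 3 → min 1
1 12 3 10 → min 1
12 3 10 4 → min 3
3 10 4 6 → min 3
10 4 6 12 → min 4
4 6 12 5 → min 4
6 12 5 14 → min 5
12 5 14 9 → min 5
5 14 9 9 → min 5
14 9 9 19 → min 9
9 9 19 12 → min 9
9 19 12 25 → min 9
19 12 25 1 → min 1
12 25 1 16 → min 1
25 1 16 6 → min 1
1 16 6 20 → min 1
16 6 20 18 → min 6
Maximum of these is 9.

9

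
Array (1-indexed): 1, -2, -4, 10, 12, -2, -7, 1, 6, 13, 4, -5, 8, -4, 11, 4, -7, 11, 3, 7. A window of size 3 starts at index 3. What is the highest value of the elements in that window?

12

Elements at indices 3..5: -4, 10, 12
max(-4, 10, 12) = 12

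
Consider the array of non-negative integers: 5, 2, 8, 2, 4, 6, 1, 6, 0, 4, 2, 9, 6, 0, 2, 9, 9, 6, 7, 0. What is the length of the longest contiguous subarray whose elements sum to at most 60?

Extend to the right; shrink from the left whenever the sum exceeds 60:
add 5: [5] sum 5, len 1
add 2: [5, 2] sum 7, len 2
add 8: [5, 2, 8] sum 15, len 3
add 2: [5, 2, 8, 2] sum 17, len 4
add 4: [5, 2, 8, 2, 4] sum 21, len 5
add 6: [5, 2, 8, 2, 4, 6] sum 27, len 6
add 1: [5, 2, 8, 2, 4, 6, 1] sum 28, len 7
add 6: [5, 2, 8, 2, 4, 6, 1, 6] sum 34, len 8
add 0: [5, 2, 8, 2, 4, 6, 1, 6, 0] sum 34, len 9
add 4: [5, 2, 8, 2, 4, 6, 1, 6, 0, 4] sum 38, len 10
add 2: [5, 2, 8, 2, 4, 6, 1, 6, 0, 4, 2] sum 40, len 11
add 9: [5, 2, 8, 2, 4, 6, 1, 6, 0, 4, 2, 9] sum 49, len 12
add 6: [5, 2, 8, 2, 4, 6, 1, 6, 0, 4, 2, 9, 6] sum 55, len 13
add 0: [5, 2, 8, 2, 4, 6, 1, 6, 0, 4, 2, 9, 6, 0] sum 55, len 14
add 2: [5, 2, 8, 2, 4, 6, 1, 6, 0, 4, 2, 9, 6, 0, 2] sum 57, len 15
add 9: [8, 2, 4, 6, 1, 6, 0, 4, 2, 9, 6, 0, 2, 9] sum 59, len 14
add 9: [2, 4, 6, 1, 6, 0, 4, 2, 9, 6, 0, 2, 9, 9] sum 60, len 14
add 6: [6, 1, 6, 0, 4, 2, 9, 6, 0, 2, 9, 9, 6] sum 60, len 13
add 7: [6, 0, 4, 2, 9, 6, 0, 2, 9, 9, 6, 7] sum 60, len 12
add 0: [6, 0, 4, 2, 9, 6, 0, 2, 9, 9, 6, 7, 0] sum 60, len 13
Longest length seen: 15.

15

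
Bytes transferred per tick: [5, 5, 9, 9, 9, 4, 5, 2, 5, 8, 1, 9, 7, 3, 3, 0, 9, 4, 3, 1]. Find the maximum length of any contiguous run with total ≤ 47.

11

→ 5: sum 5, len 1
→ 5: sum 10, len 2
→ 9: sum 19, len 3
→ 9: sum 28, len 4
→ 9: sum 37, len 5
→ 4: sum 41, len 6
→ 5: sum 46, len 7
→ 2 (dropped 5): sum 43, len 7
→ 5 (dropped 5): sum 43, len 7
→ 8 (dropped 9): sum 42, len 7
→ 1: sum 43, len 8
→ 9 (dropped 9): sum 43, len 8
→ 7 (dropped 9): sum 41, len 8
→ 3: sum 44, len 9
→ 3: sum 47, len 10
→ 0: sum 47, len 11
→ 9 (dropped 4, 5): sum 47, len 10
→ 4 (dropped 2, 5): sum 44, len 9
→ 3: sum 47, len 10
→ 1 (dropped 8): sum 40, len 10
Longest length seen: 11.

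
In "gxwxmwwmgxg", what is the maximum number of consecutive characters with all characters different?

[g] len 1
[g, x] len 2
[g, x, w] len 3
[w, x] len 2
[w, x, m] len 3
[x, m, w] len 3
[w] len 1
[w, m] len 2
[w, m, g] len 3
[w, m, g, x] len 4
[x, g] len 2
Longest all-distinct length: 4.

4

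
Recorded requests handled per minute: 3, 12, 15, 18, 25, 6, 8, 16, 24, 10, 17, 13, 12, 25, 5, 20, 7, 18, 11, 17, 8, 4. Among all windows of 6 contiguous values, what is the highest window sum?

3 12 15 18 25 6 → sum 79
12 15 18 25 6 8 → sum 84
15 18 25 6 8 16 → sum 88
18 25 6 8 16 24 → sum 97
25 6 8 16 24 10 → sum 89
6 8 16 24 10 17 → sum 81
8 16 24 10 17 13 → sum 88
16 24 10 17 13 12 → sum 92
24 10 17 13 12 25 → sum 101
10 17 13 12 25 5 → sum 82
17 13 12 25 5 20 → sum 92
13 12 25 5 20 7 → sum 82
12 25 5 20 7 18 → sum 87
25 5 20 7 18 11 → sum 86
5 20 7 18 11 17 → sum 78
20 7 18 11 17 8 → sum 81
7 18 11 17 8 4 → sum 65
Highest of these is 101.

101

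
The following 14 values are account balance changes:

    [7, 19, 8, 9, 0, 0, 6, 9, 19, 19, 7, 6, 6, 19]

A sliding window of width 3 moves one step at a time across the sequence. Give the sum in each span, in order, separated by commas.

34, 36, 17, 9, 6, 15, 34, 47, 45, 32, 19, 31

(7, 19, 8) → sum 34
(19, 8, 9) → sum 36
(8, 9, 0) → sum 17
(9, 0, 0) → sum 9
(0, 0, 6) → sum 6
(0, 6, 9) → sum 15
(6, 9, 19) → sum 34
(9, 19, 19) → sum 47
(19, 19, 7) → sum 45
(19, 7, 6) → sum 32
(7, 6, 6) → sum 19
(6, 6, 19) → sum 31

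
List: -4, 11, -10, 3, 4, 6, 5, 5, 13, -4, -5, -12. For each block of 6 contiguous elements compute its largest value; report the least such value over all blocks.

6

Window maxs for each of the 7 positions:
(-4, 11, -10, 3, 4, 6) → max 11
(11, -10, 3, 4, 6, 5) → max 11
(-10, 3, 4, 6, 5, 5) → max 6
(3, 4, 6, 5, 5, 13) → max 13
(4, 6, 5, 5, 13, -4) → max 13
(6, 5, 5, 13, -4, -5) → max 13
(5, 5, 13, -4, -5, -12) → max 13
Least of these is 6.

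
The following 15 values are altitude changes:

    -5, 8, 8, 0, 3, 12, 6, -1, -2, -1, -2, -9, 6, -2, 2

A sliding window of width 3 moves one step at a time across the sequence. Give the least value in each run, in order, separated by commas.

(-5, 8, 8) → min -5
(8, 8, 0) → min 0
(8, 0, 3) → min 0
(0, 3, 12) → min 0
(3, 12, 6) → min 3
(12, 6, -1) → min -1
(6, -1, -2) → min -2
(-1, -2, -1) → min -2
(-2, -1, -2) → min -2
(-1, -2, -9) → min -9
(-2, -9, 6) → min -9
(-9, 6, -2) → min -9
(6, -2, 2) → min -2

-5, 0, 0, 0, 3, -1, -2, -2, -2, -9, -9, -9, -2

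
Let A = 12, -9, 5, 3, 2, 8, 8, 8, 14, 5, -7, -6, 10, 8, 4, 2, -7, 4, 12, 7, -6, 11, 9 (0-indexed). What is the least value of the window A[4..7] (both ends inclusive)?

Elements at indices 4..7: 2, 8, 8, 8
min(2, 8, 8, 8) = 2

2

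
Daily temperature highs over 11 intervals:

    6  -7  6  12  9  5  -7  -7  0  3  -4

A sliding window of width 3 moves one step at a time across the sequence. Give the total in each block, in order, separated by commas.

6 -7 6 → sum 5
-7 6 12 → sum 11
6 12 9 → sum 27
12 9 5 → sum 26
9 5 -7 → sum 7
5 -7 -7 → sum -9
-7 -7 0 → sum -14
-7 0 3 → sum -4
0 3 -4 → sum -1

5, 11, 27, 26, 7, -9, -14, -4, -1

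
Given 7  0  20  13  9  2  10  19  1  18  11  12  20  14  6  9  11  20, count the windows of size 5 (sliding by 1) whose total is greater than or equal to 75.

1

[7, 0, 20, 13, 9] → sum 49
[0, 20, 13, 9, 2] → sum 44
[20, 13, 9, 2, 10] → sum 54
[13, 9, 2, 10, 19] → sum 53
[9, 2, 10, 19, 1] → sum 41
[2, 10, 19, 1, 18] → sum 50
[10, 19, 1, 18, 11] → sum 59
[19, 1, 18, 11, 12] → sum 61
[1, 18, 11, 12, 20] → sum 62
[18, 11, 12, 20, 14] → sum 75  ≥ 75 ✓
[11, 12, 20, 14, 6] → sum 63
[12, 20, 14, 6, 9] → sum 61
[20, 14, 6, 9, 11] → sum 60
[14, 6, 9, 11, 20] → sum 60
1 window satisfy the condition.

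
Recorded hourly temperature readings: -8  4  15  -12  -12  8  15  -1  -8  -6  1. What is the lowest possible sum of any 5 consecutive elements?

-13

[-8, 4, 15, -12, -12] → sum -13
[4, 15, -12, -12, 8] → sum 3
[15, -12, -12, 8, 15] → sum 14
[-12, -12, 8, 15, -1] → sum -2
[-12, 8, 15, -1, -8] → sum 2
[8, 15, -1, -8, -6] → sum 8
[15, -1, -8, -6, 1] → sum 1
Lowest of these is -13.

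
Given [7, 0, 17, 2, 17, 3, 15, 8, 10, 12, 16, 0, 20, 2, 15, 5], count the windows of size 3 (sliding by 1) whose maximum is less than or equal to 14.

1

[7, 0, 17] → max 17
[0, 17, 2] → max 17
[17, 2, 17] → max 17
[2, 17, 3] → max 17
[17, 3, 15] → max 17
[3, 15, 8] → max 15
[15, 8, 10] → max 15
[8, 10, 12] → max 12  ≤ 14 ✓
[10, 12, 16] → max 16
[12, 16, 0] → max 16
[16, 0, 20] → max 20
[0, 20, 2] → max 20
[20, 2, 15] → max 20
[2, 15, 5] → max 15
1 window satisfy the condition.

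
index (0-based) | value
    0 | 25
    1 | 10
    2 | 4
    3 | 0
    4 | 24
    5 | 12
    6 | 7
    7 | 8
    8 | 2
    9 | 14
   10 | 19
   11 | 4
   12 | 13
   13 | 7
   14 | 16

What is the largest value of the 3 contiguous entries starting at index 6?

Elements at indices 6..8: 7, 8, 2
max(7, 8, 2) = 8

8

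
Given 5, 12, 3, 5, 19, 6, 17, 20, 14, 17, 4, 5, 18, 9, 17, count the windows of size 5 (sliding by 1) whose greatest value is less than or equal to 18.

3

5 12 3 5 19 → max 19
12 3 5 19 6 → max 19
3 5 19 6 17 → max 19
5 19 6 17 20 → max 20
19 6 17 20 14 → max 20
6 17 20 14 17 → max 20
17 20 14 17 4 → max 20
20 14 17 4 5 → max 20
14 17 4 5 18 → max 18  ≤ 18 ✓
17 4 5 18 9 → max 18  ≤ 18 ✓
4 5 18 9 17 → max 18  ≤ 18 ✓
3 windows satisfy the condition.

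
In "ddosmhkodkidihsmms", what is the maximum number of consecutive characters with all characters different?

6

add d: [d] len 1
add d (repeat d, move left end past it): [d] len 1
add o: [d, o] len 2
add s: [d, o, s] len 3
add m: [d, o, s, m] len 4
add h: [d, o, s, m, h] len 5
add k: [d, o, s, m, h, k] len 6
add o (repeat o, move left end past it): [s, m, h, k, o] len 5
add d: [s, m, h, k, o, d] len 6
add k (repeat k, move left end past it): [o, d, k] len 3
add i: [o, d, k, i] len 4
add d (repeat d, move left end past it): [k, i, d] len 3
add i (repeat i, move left end past it): [d, i] len 2
add h: [d, i, h] len 3
add s: [d, i, h, s] len 4
add m: [d, i, h, s, m] len 5
add m (repeat m, move left end past it): [m] len 1
add s: [m, s] len 2
Longest all-distinct length: 6.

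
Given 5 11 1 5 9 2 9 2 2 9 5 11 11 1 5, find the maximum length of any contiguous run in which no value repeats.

add 5: [5] len 1
add 11: [5, 11] len 2
add 1: [5, 11, 1] len 3
add 5 (repeat 5, move left end past it): [11, 1, 5] len 3
add 9: [11, 1, 5, 9] len 4
add 2: [11, 1, 5, 9, 2] len 5
add 9 (repeat 9, move left end past it): [2, 9] len 2
add 2 (repeat 2, move left end past it): [9, 2] len 2
add 2 (repeat 2, move left end past it): [2] len 1
add 9: [2, 9] len 2
add 5: [2, 9, 5] len 3
add 11: [2, 9, 5, 11] len 4
add 11 (repeat 11, move left end past it): [11] len 1
add 1: [11, 1] len 2
add 5: [11, 1, 5] len 3
Longest all-distinct length: 5.

5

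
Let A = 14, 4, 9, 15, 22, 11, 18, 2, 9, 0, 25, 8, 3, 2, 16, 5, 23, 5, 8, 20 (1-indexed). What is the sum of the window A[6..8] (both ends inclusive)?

31

Elements at indices 6..8: 11, 18, 2
sum(11, 18, 2) = 31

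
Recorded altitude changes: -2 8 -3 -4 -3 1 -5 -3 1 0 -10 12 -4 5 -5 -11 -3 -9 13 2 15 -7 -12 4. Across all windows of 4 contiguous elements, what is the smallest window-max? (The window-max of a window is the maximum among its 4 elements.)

Each size-4 window and its max:
[-2, 8, -3, -4] → max 8
[8, -3, -4, -3] → max 8
[-3, -4, -3, 1] → max 1
[-4, -3, 1, -5] → max 1
[-3, 1, -5, -3] → max 1
[1, -5, -3, 1] → max 1
[-5, -3, 1, 0] → max 1
[-3, 1, 0, -10] → max 1
[1, 0, -10, 12] → max 12
[0, -10, 12, -4] → max 12
[-10, 12, -4, 5] → max 12
[12, -4, 5, -5] → max 12
[-4, 5, -5, -11] → max 5
[5, -5, -11, -3] → max 5
[-5, -11, -3, -9] → max -3
[-11, -3, -9, 13] → max 13
[-3, -9, 13, 2] → max 13
[-9, 13, 2, 15] → max 15
[13, 2, 15, -7] → max 15
[2, 15, -7, -12] → max 15
[15, -7, -12, 4] → max 15
Smallest of these is -3.

-3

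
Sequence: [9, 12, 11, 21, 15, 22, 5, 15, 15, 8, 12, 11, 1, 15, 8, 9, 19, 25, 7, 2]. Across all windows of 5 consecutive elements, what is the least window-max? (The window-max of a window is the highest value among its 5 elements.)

15

[9, 12, 11, 21, 15] → max 21
[12, 11, 21, 15, 22] → max 22
[11, 21, 15, 22, 5] → max 22
[21, 15, 22, 5, 15] → max 22
[15, 22, 5, 15, 15] → max 22
[22, 5, 15, 15, 8] → max 22
[5, 15, 15, 8, 12] → max 15
[15, 15, 8, 12, 11] → max 15
[15, 8, 12, 11, 1] → max 15
[8, 12, 11, 1, 15] → max 15
[12, 11, 1, 15, 8] → max 15
[11, 1, 15, 8, 9] → max 15
[1, 15, 8, 9, 19] → max 19
[15, 8, 9, 19, 25] → max 25
[8, 9, 19, 25, 7] → max 25
[9, 19, 25, 7, 2] → max 25
Least of these is 15.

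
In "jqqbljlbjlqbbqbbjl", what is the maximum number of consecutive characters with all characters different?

4

[j] len 1
[j, q] len 2
[q] len 1
[q, b] len 2
[q, b, l] len 3
[q, b, l, j] len 4
[j, l] len 2
[j, l, b] len 3
[l, b, j] len 3
[b, j, l] len 3
[b, j, l, q] len 4
[j, l, q, b] len 4
[b] len 1
[b, q] len 2
[q, b] len 2
[b] len 1
[b, j] len 2
[b, j, l] len 3
Longest all-distinct length: 4.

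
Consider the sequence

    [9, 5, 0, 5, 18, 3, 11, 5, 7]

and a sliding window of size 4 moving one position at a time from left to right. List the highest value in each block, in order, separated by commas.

9 5 0 5 → max 9
5 0 5 18 → max 18
0 5 18 3 → max 18
5 18 3 11 → max 18
18 3 11 5 → max 18
3 11 5 7 → max 11

9, 18, 18, 18, 18, 11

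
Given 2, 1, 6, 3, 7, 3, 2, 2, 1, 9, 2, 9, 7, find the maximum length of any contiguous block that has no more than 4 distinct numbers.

[2] 1 distinct, len 1
[2, 1] 2 distinct, len 2
[2, 1, 6] 3 distinct, len 3
[2, 1, 6, 3] 4 distinct, len 4
[1, 6, 3, 7] 4 distinct, len 4
[1, 6, 3, 7, 3] 4 distinct, len 5
[6, 3, 7, 3, 2] 4 distinct, len 5
[6, 3, 7, 3, 2, 2] 4 distinct, len 6
[3, 7, 3, 2, 2, 1] 4 distinct, len 6
[3, 2, 2, 1, 9] 4 distinct, len 5
[3, 2, 2, 1, 9, 2] 4 distinct, len 6
[3, 2, 2, 1, 9, 2, 9] 4 distinct, len 7
[2, 2, 1, 9, 2, 9, 7] 4 distinct, len 7
Longest length with ≤4 distinct: 7.

7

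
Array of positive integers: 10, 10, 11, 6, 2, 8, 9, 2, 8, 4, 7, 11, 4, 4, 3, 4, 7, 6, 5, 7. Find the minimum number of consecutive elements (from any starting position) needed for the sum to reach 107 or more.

Extend right; whenever the sum reaches 107, record the length and shrink from the left:
add 10: running sum 10 < 107
add 10: running sum 20 < 107
add 11: running sum 31 < 107
add 6: running sum 37 < 107
add 2: running sum 39 < 107
add 8: running sum 47 < 107
add 9: running sum 56 < 107
add 2: running sum 58 < 107
add 8: running sum 66 < 107
add 4: running sum 70 < 107
add 7: running sum 77 < 107
add 11: running sum 88 < 107
add 4: running sum 92 < 107
add 4: running sum 96 < 107
add 3: running sum 99 < 107
add 4: running sum 103 < 107
add 7: shortest ending here [10, 10, 11, 6, 2, 8, 9, 2, 8, 4, 7, 11, 4, 4, 3, 4, 7] sum 110, len 17
add 6: shortest ending here [10, 10, 11, 6, 2, 8, 9, 2, 8, 4, 7, 11, 4, 4, 3, 4, 7, 6] sum 116, len 18
add 5: shortest ending here [10, 11, 6, 2, 8, 9, 2, 8, 4, 7, 11, 4, 4, 3, 4, 7, 6, 5] sum 111, len 18
add 7: shortest ending here [11, 6, 2, 8, 9, 2, 8, 4, 7, 11, 4, 4, 3, 4, 7, 6, 5, 7] sum 108, len 18
Shortest qualifying length: 17.

17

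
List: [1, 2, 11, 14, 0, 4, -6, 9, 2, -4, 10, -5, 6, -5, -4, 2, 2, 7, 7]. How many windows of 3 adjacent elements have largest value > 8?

10

[1, 2, 11] → max 11  > 8 ✓
[2, 11, 14] → max 14  > 8 ✓
[11, 14, 0] → max 14  > 8 ✓
[14, 0, 4] → max 14  > 8 ✓
[0, 4, -6] → max 4
[4, -6, 9] → max 9  > 8 ✓
[-6, 9, 2] → max 9  > 8 ✓
[9, 2, -4] → max 9  > 8 ✓
[2, -4, 10] → max 10  > 8 ✓
[-4, 10, -5] → max 10  > 8 ✓
[10, -5, 6] → max 10  > 8 ✓
[-5, 6, -5] → max 6
[6, -5, -4] → max 6
[-5, -4, 2] → max 2
[-4, 2, 2] → max 2
[2, 2, 7] → max 7
[2, 7, 7] → max 7
10 windows satisfy the condition.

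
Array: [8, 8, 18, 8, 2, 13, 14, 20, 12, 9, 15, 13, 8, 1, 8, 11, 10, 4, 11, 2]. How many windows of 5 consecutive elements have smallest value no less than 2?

8 8 18 8 2 → min 2  ≥ 2 ✓
8 18 8 2 13 → min 2  ≥ 2 ✓
18 8 2 13 14 → min 2  ≥ 2 ✓
8 2 13 14 20 → min 2  ≥ 2 ✓
2 13 14 20 12 → min 2  ≥ 2 ✓
13 14 20 12 9 → min 9  ≥ 2 ✓
14 20 12 9 15 → min 9  ≥ 2 ✓
20 12 9 15 13 → min 9  ≥ 2 ✓
12 9 15 13 8 → min 8  ≥ 2 ✓
9 15 13 8 1 → min 1
15 13 8 1 8 → min 1
13 8 1 8 11 → min 1
8 1 8 11 10 → min 1
1 8 11 10 4 → min 1
8 11 10 4 11 → min 4  ≥ 2 ✓
11 10 4 11 2 → min 2  ≥ 2 ✓
11 windows satisfy the condition.

11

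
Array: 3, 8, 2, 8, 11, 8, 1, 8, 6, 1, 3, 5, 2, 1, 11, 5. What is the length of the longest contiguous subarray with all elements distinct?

6

[3] len 1
[3, 8] len 2
[3, 8, 2] len 3
[2, 8] len 2
[2, 8, 11] len 3
[11, 8] len 2
[11, 8, 1] len 3
[1, 8] len 2
[1, 8, 6] len 3
[8, 6, 1] len 3
[8, 6, 1, 3] len 4
[8, 6, 1, 3, 5] len 5
[8, 6, 1, 3, 5, 2] len 6
[3, 5, 2, 1] len 4
[3, 5, 2, 1, 11] len 5
[2, 1, 11, 5] len 4
Longest all-distinct length: 6.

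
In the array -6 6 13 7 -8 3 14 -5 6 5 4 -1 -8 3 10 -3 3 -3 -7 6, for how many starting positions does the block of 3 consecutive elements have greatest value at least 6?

[-6, 6, 13] → max 13  ≥ 6 ✓
[6, 13, 7] → max 13  ≥ 6 ✓
[13, 7, -8] → max 13  ≥ 6 ✓
[7, -8, 3] → max 7  ≥ 6 ✓
[-8, 3, 14] → max 14  ≥ 6 ✓
[3, 14, -5] → max 14  ≥ 6 ✓
[14, -5, 6] → max 14  ≥ 6 ✓
[-5, 6, 5] → max 6  ≥ 6 ✓
[6, 5, 4] → max 6  ≥ 6 ✓
[5, 4, -1] → max 5
[4, -1, -8] → max 4
[-1, -8, 3] → max 3
[-8, 3, 10] → max 10  ≥ 6 ✓
[3, 10, -3] → max 10  ≥ 6 ✓
[10, -3, 3] → max 10  ≥ 6 ✓
[-3, 3, -3] → max 3
[3, -3, -7] → max 3
[-3, -7, 6] → max 6  ≥ 6 ✓
13 windows satisfy the condition.

13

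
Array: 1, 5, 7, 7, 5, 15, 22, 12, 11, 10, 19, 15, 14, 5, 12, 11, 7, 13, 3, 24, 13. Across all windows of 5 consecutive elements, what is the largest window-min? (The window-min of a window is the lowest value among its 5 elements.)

Each size-5 window and its min:
1 5 7 7 5 → min 1
5 7 7 5 15 → min 5
7 7 5 15 22 → min 5
7 5 15 22 12 → min 5
5 15 22 12 11 → min 5
15 22 12 11 10 → min 10
22 12 11 10 19 → min 10
12 11 10 19 15 → min 10
11 10 19 15 14 → min 10
10 19 15 14 5 → min 5
19 15 14 5 12 → min 5
15 14 5 12 11 → min 5
14 5 12 11 7 → min 5
5 12 11 7 13 → min 5
12 11 7 13 3 → min 3
11 7 13 3 24 → min 3
7 13 3 24 13 → min 3
Largest of these is 10.

10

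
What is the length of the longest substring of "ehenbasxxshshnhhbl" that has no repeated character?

[e] len 1
[e, h] len 2
[h, e] len 2
[h, e, n] len 3
[h, e, n, b] len 4
[h, e, n, b, a] len 5
[h, e, n, b, a, s] len 6
[h, e, n, b, a, s, x] len 7
[x] len 1
[x, s] len 2
[x, s, h] len 3
[h, s] len 2
[s, h] len 2
[s, h, n] len 3
[n, h] len 2
[h] len 1
[h, b] len 2
[h, b, l] len 3
Longest all-distinct length: 7.

7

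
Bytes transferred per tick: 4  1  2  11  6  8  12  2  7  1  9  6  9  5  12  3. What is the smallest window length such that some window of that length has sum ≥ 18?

add 4: running sum 4 < 18
add 1: running sum 5 < 18
add 2: running sum 7 < 18
add 11: shortest ending here [4, 1, 2, 11] sum 18, len 4
add 6: shortest ending here [2, 11, 6] sum 19, len 3
add 8: shortest ending here [11, 6, 8] sum 25, len 3
add 12: shortest ending here [8, 12] sum 20, len 2
add 2: shortest ending here [8, 12, 2] sum 22, len 3
add 7: shortest ending here [12, 2, 7] sum 21, len 3
add 1: shortest ending here [12, 2, 7, 1] sum 22, len 4
add 9: shortest ending here [2, 7, 1, 9] sum 19, len 4
add 6: shortest ending here [7, 1, 9, 6] sum 23, len 4
add 9: shortest ending here [9, 6, 9] sum 24, len 3
add 5: shortest ending here [6, 9, 5] sum 20, len 3
add 12: shortest ending here [9, 5, 12] sum 26, len 3
add 3: shortest ending here [5, 12, 3] sum 20, len 3
Shortest qualifying length: 2.

2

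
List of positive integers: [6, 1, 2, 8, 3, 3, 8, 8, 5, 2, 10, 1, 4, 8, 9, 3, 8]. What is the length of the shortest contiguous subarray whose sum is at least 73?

Extend right; whenever the sum reaches 73, record the length and shrink from the left:
add 6: running sum 6 < 73
add 1: running sum 7 < 73
add 2: running sum 9 < 73
add 8: running sum 17 < 73
add 3: running sum 20 < 73
add 3: running sum 23 < 73
add 8: running sum 31 < 73
add 8: running sum 39 < 73
add 5: running sum 44 < 73
add 2: running sum 46 < 73
add 10: running sum 56 < 73
add 1: running sum 57 < 73
add 4: running sum 61 < 73
add 8: running sum 69 < 73
add 9: shortest ending here [6, 1, 2, 8, 3, 3, 8, 8, 5, 2, 10, 1, 4, 8, 9] sum 78, len 15
add 3: shortest ending here [2, 8, 3, 3, 8, 8, 5, 2, 10, 1, 4, 8, 9, 3] sum 74, len 14
add 8: shortest ending here [8, 3, 3, 8, 8, 5, 2, 10, 1, 4, 8, 9, 3, 8] sum 80, len 14
Shortest qualifying length: 14.

14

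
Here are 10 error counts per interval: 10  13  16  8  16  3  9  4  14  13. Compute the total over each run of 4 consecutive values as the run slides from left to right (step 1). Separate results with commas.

47, 53, 43, 36, 32, 30, 40

[10, 13, 16, 8] → sum 47
[13, 16, 8, 16] → sum 53
[16, 8, 16, 3] → sum 43
[8, 16, 3, 9] → sum 36
[16, 3, 9, 4] → sum 32
[3, 9, 4, 14] → sum 30
[9, 4, 14, 13] → sum 40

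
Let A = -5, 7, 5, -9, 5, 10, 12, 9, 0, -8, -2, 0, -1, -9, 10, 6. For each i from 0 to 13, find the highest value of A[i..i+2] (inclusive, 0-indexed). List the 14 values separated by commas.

-5 7 5 → max 7
7 5 -9 → max 7
5 -9 5 → max 5
-9 5 10 → max 10
5 10 12 → max 12
10 12 9 → max 12
12 9 0 → max 12
9 0 -8 → max 9
0 -8 -2 → max 0
-8 -2 0 → max 0
-2 0 -1 → max 0
0 -1 -9 → max 0
-1 -9 10 → max 10
-9 10 6 → max 10

7, 7, 5, 10, 12, 12, 12, 9, 0, 0, 0, 0, 10, 10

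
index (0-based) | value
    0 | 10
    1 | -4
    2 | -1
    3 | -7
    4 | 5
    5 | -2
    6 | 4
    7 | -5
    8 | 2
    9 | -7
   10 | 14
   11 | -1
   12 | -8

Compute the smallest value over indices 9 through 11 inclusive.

-7

Elements at indices 9..11: -7, 14, -1
min(-7, 14, -1) = -7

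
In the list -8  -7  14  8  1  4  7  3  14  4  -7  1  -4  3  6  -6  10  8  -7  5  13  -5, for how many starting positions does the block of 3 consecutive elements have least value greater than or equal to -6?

12

(-8, -7, 14) → min -8
(-7, 14, 8) → min -7
(14, 8, 1) → min 1  ≥ -6 ✓
(8, 1, 4) → min 1  ≥ -6 ✓
(1, 4, 7) → min 1  ≥ -6 ✓
(4, 7, 3) → min 3  ≥ -6 ✓
(7, 3, 14) → min 3  ≥ -6 ✓
(3, 14, 4) → min 3  ≥ -6 ✓
(14, 4, -7) → min -7
(4, -7, 1) → min -7
(-7, 1, -4) → min -7
(1, -4, 3) → min -4  ≥ -6 ✓
(-4, 3, 6) → min -4  ≥ -6 ✓
(3, 6, -6) → min -6  ≥ -6 ✓
(6, -6, 10) → min -6  ≥ -6 ✓
(-6, 10, 8) → min -6  ≥ -6 ✓
(10, 8, -7) → min -7
(8, -7, 5) → min -7
(-7, 5, 13) → min -7
(5, 13, -5) → min -5  ≥ -6 ✓
12 windows satisfy the condition.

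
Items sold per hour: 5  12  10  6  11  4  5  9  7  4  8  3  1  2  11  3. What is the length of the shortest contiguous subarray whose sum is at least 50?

7

add 5: running sum 5 < 50
add 12: running sum 17 < 50
add 10: running sum 27 < 50
add 6: running sum 33 < 50
add 11: running sum 44 < 50
add 4: running sum 48 < 50
add 5: shortest ending here [5, 12, 10, 6, 11, 4, 5] sum 53, len 7
add 9: shortest ending here [12, 10, 6, 11, 4, 5, 9] sum 57, len 7
add 7: shortest ending here [10, 6, 11, 4, 5, 9, 7] sum 52, len 7
add 4: shortest ending here [10, 6, 11, 4, 5, 9, 7, 4] sum 56, len 8
add 8: shortest ending here [6, 11, 4, 5, 9, 7, 4, 8] sum 54, len 8
add 3: shortest ending here [11, 4, 5, 9, 7, 4, 8, 3] sum 51, len 8
add 1: shortest ending here [11, 4, 5, 9, 7, 4, 8, 3, 1] sum 52, len 9
add 2: shortest ending here [11, 4, 5, 9, 7, 4, 8, 3, 1, 2] sum 54, len 10
add 11: shortest ending here [5, 9, 7, 4, 8, 3, 1, 2, 11] sum 50, len 9
add 3: shortest ending here [5, 9, 7, 4, 8, 3, 1, 2, 11, 3] sum 53, len 10
Shortest qualifying length: 7.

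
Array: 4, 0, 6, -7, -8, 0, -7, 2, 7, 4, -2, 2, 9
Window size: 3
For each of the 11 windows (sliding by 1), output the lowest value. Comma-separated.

Sliding a size-3 window across the 13 values:
(4, 0, 6) → min 0
(0, 6, -7) → min -7
(6, -7, -8) → min -8
(-7, -8, 0) → min -8
(-8, 0, -7) → min -8
(0, -7, 2) → min -7
(-7, 2, 7) → min -7
(2, 7, 4) → min 2
(7, 4, -2) → min -2
(4, -2, 2) → min -2
(-2, 2, 9) → min -2

0, -7, -8, -8, -8, -7, -7, 2, -2, -2, -2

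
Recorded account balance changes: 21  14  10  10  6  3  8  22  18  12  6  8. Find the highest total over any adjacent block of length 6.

[21, 14, 10, 10, 6, 3] → sum 64
[14, 10, 10, 6, 3, 8] → sum 51
[10, 10, 6, 3, 8, 22] → sum 59
[10, 6, 3, 8, 22, 18] → sum 67
[6, 3, 8, 22, 18, 12] → sum 69
[3, 8, 22, 18, 12, 6] → sum 69
[8, 22, 18, 12, 6, 8] → sum 74
Highest of these is 74.

74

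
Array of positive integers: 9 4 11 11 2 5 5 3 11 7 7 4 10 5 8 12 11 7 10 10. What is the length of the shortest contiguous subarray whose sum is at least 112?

15

add 9: running sum 9 < 112
add 4: running sum 13 < 112
add 11: running sum 24 < 112
add 11: running sum 35 < 112
add 2: running sum 37 < 112
add 5: running sum 42 < 112
add 5: running sum 47 < 112
add 3: running sum 50 < 112
add 11: running sum 61 < 112
add 7: running sum 68 < 112
add 7: running sum 75 < 112
add 4: running sum 79 < 112
add 10: running sum 89 < 112
add 5: running sum 94 < 112
add 8: running sum 102 < 112
add 12: shortest ending here [9, 4, 11, 11, 2, 5, 5, 3, 11, 7, 7, 4, 10, 5, 8, 12] sum 114, len 16
add 11: shortest ending here [11, 11, 2, 5, 5, 3, 11, 7, 7, 4, 10, 5, 8, 12, 11] sum 112, len 15
add 7: shortest ending here [11, 11, 2, 5, 5, 3, 11, 7, 7, 4, 10, 5, 8, 12, 11, 7] sum 119, len 16
add 10: shortest ending here [11, 2, 5, 5, 3, 11, 7, 7, 4, 10, 5, 8, 12, 11, 7, 10] sum 118, len 16
add 10: shortest ending here [5, 5, 3, 11, 7, 7, 4, 10, 5, 8, 12, 11, 7, 10, 10] sum 115, len 15
Shortest qualifying length: 15.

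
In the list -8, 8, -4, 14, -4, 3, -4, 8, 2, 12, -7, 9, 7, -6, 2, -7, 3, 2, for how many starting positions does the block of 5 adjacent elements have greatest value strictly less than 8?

2

(-8, 8, -4, 14, -4) → max 14
(8, -4, 14, -4, 3) → max 14
(-4, 14, -4, 3, -4) → max 14
(14, -4, 3, -4, 8) → max 14
(-4, 3, -4, 8, 2) → max 8
(3, -4, 8, 2, 12) → max 12
(-4, 8, 2, 12, -7) → max 12
(8, 2, 12, -7, 9) → max 12
(2, 12, -7, 9, 7) → max 12
(12, -7, 9, 7, -6) → max 12
(-7, 9, 7, -6, 2) → max 9
(9, 7, -6, 2, -7) → max 9
(7, -6, 2, -7, 3) → max 7  < 8 ✓
(-6, 2, -7, 3, 2) → max 3  < 8 ✓
2 windows satisfy the condition.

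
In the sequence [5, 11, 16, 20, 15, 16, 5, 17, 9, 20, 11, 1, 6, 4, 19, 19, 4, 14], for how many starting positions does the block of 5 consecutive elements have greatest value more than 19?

(5, 11, 16, 20, 15) → max 20  > 19 ✓
(11, 16, 20, 15, 16) → max 20  > 19 ✓
(16, 20, 15, 16, 5) → max 20  > 19 ✓
(20, 15, 16, 5, 17) → max 20  > 19 ✓
(15, 16, 5, 17, 9) → max 17
(16, 5, 17, 9, 20) → max 20  > 19 ✓
(5, 17, 9, 20, 11) → max 20  > 19 ✓
(17, 9, 20, 11, 1) → max 20  > 19 ✓
(9, 20, 11, 1, 6) → max 20  > 19 ✓
(20, 11, 1, 6, 4) → max 20  > 19 ✓
(11, 1, 6, 4, 19) → max 19
(1, 6, 4, 19, 19) → max 19
(6, 4, 19, 19, 4) → max 19
(4, 19, 19, 4, 14) → max 19
9 windows satisfy the condition.

9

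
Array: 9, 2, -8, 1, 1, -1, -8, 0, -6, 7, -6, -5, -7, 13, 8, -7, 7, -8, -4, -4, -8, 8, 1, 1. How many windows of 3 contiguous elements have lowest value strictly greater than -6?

2

[9, 2, -8] → min -8
[2, -8, 1] → min -8
[-8, 1, 1] → min -8
[1, 1, -1] → min -1  > -6 ✓
[1, -1, -8] → min -8
[-1, -8, 0] → min -8
[-8, 0, -6] → min -8
[0, -6, 7] → min -6
[-6, 7, -6] → min -6
[7, -6, -5] → min -6
[-6, -5, -7] → min -7
[-5, -7, 13] → min -7
[-7, 13, 8] → min -7
[13, 8, -7] → min -7
[8, -7, 7] → min -7
[-7, 7, -8] → min -8
[7, -8, -4] → min -8
[-8, -4, -4] → min -8
[-4, -4, -8] → min -8
[-4, -8, 8] → min -8
[-8, 8, 1] → min -8
[8, 1, 1] → min 1  > -6 ✓
2 windows satisfy the condition.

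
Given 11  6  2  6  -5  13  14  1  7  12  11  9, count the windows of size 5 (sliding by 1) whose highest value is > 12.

6

[11, 6, 2, 6, -5] → max 11
[6, 2, 6, -5, 13] → max 13  > 12 ✓
[2, 6, -5, 13, 14] → max 14  > 12 ✓
[6, -5, 13, 14, 1] → max 14  > 12 ✓
[-5, 13, 14, 1, 7] → max 14  > 12 ✓
[13, 14, 1, 7, 12] → max 14  > 12 ✓
[14, 1, 7, 12, 11] → max 14  > 12 ✓
[1, 7, 12, 11, 9] → max 12
6 windows satisfy the condition.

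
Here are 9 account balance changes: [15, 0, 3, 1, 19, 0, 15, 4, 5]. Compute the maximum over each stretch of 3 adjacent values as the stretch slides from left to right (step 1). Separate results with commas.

(15, 0, 3) → max 15
(0, 3, 1) → max 3
(3, 1, 19) → max 19
(1, 19, 0) → max 19
(19, 0, 15) → max 19
(0, 15, 4) → max 15
(15, 4, 5) → max 15

15, 3, 19, 19, 19, 15, 15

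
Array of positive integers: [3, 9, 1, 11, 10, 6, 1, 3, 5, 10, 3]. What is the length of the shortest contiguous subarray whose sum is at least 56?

9

Extend right; whenever the sum reaches 56, record the length and shrink from the left:
add 3: running sum 3 < 56
add 9: running sum 12 < 56
add 1: running sum 13 < 56
add 11: running sum 24 < 56
add 10: running sum 34 < 56
add 6: running sum 40 < 56
add 1: running sum 41 < 56
add 3: running sum 44 < 56
add 5: running sum 49 < 56
add 10: shortest ending here [9, 1, 11, 10, 6, 1, 3, 5, 10] sum 56, len 9
add 3: shortest ending here [9, 1, 11, 10, 6, 1, 3, 5, 10, 3] sum 59, len 10
Shortest qualifying length: 9.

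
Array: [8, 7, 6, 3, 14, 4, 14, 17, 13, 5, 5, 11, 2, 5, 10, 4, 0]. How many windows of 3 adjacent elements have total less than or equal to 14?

(8, 7, 6) → sum 21
(7, 6, 3) → sum 16
(6, 3, 14) → sum 23
(3, 14, 4) → sum 21
(14, 4, 14) → sum 32
(4, 14, 17) → sum 35
(14, 17, 13) → sum 44
(17, 13, 5) → sum 35
(13, 5, 5) → sum 23
(5, 5, 11) → sum 21
(5, 11, 2) → sum 18
(11, 2, 5) → sum 18
(2, 5, 10) → sum 17
(5, 10, 4) → sum 19
(10, 4, 0) → sum 14  ≤ 14 ✓
1 window satisfy the condition.

1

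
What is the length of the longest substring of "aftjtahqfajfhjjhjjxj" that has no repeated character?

6

[a] len 1
[a, f] len 2
[a, f, t] len 3
[a, f, t, j] len 4
[j, t] len 2
[j, t, a] len 3
[j, t, a, h] len 4
[j, t, a, h, q] len 5
[j, t, a, h, q, f] len 6
[h, q, f, a] len 4
[h, q, f, a, j] len 5
[a, j, f] len 3
[a, j, f, h] len 4
[f, h, j] len 3
[j] len 1
[j, h] len 2
[h, j] len 2
[j] len 1
[j, x] len 2
[x, j] len 2
Longest all-distinct length: 6.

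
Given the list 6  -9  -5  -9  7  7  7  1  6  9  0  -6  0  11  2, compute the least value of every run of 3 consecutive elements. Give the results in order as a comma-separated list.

-9, -9, -9, -9, 7, 1, 1, 1, 0, -6, -6, -6, 0

6 -9 -5 → min -9
-9 -5 -9 → min -9
-5 -9 7 → min -9
-9 7 7 → min -9
7 7 7 → min 7
7 7 1 → min 1
7 1 6 → min 1
1 6 9 → min 1
6 9 0 → min 0
9 0 -6 → min -6
0 -6 0 → min -6
-6 0 11 → min -6
0 11 2 → min 0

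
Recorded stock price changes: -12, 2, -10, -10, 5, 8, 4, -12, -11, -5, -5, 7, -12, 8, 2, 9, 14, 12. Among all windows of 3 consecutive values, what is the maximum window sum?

35

[-12, 2, -10] → sum -20
[2, -10, -10] → sum -18
[-10, -10, 5] → sum -15
[-10, 5, 8] → sum 3
[5, 8, 4] → sum 17
[8, 4, -12] → sum 0
[4, -12, -11] → sum -19
[-12, -11, -5] → sum -28
[-11, -5, -5] → sum -21
[-5, -5, 7] → sum -3
[-5, 7, -12] → sum -10
[7, -12, 8] → sum 3
[-12, 8, 2] → sum -2
[8, 2, 9] → sum 19
[2, 9, 14] → sum 25
[9, 14, 12] → sum 35
Maximum of these is 35.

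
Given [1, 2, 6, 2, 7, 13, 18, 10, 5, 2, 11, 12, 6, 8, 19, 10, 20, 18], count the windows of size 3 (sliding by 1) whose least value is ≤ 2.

7

[1, 2, 6] → min 1  ≤ 2 ✓
[2, 6, 2] → min 2  ≤ 2 ✓
[6, 2, 7] → min 2  ≤ 2 ✓
[2, 7, 13] → min 2  ≤ 2 ✓
[7, 13, 18] → min 7
[13, 18, 10] → min 10
[18, 10, 5] → min 5
[10, 5, 2] → min 2  ≤ 2 ✓
[5, 2, 11] → min 2  ≤ 2 ✓
[2, 11, 12] → min 2  ≤ 2 ✓
[11, 12, 6] → min 6
[12, 6, 8] → min 6
[6, 8, 19] → min 6
[8, 19, 10] → min 8
[19, 10, 20] → min 10
[10, 20, 18] → min 10
7 windows satisfy the condition.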